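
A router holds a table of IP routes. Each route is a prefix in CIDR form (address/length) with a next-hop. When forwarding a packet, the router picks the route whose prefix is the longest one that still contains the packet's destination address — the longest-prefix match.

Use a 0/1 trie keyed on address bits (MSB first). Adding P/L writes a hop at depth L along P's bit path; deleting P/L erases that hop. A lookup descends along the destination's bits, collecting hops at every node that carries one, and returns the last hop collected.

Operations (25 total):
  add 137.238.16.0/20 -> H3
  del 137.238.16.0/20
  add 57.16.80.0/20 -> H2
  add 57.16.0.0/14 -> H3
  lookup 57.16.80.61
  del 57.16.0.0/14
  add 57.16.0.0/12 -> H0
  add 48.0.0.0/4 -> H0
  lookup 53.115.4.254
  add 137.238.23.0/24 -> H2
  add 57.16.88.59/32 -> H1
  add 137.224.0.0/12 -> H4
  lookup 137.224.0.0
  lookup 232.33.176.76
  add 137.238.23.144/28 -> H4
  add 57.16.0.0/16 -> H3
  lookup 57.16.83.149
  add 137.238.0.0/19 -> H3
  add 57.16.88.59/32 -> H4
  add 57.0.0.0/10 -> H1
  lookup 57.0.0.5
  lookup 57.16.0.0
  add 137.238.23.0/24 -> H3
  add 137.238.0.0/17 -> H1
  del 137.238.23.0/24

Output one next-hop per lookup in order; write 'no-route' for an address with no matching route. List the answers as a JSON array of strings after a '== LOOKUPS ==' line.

Process each operation:
  + 137.238.16.0/20 (H3) depth=20
  del 137.238.16.0/20 (clear depth 20)
  + 57.16.80.0/20 (H2) depth=20
  + 57.16.0.0/14 (H3) depth=14
  lookup 57.16.80.61: bits 00111001000100000101 walk d0:-→d1:-→d2:-→d3:-→d4:-→d5:-→d6:-→d7:-→d8:-→d9:-→d10:-→d11:-→d12:-→d13:-→d14:H3→d15:-→d16:-→d17:-→d18:-→d19:-→d20:H2 -> H2
  del 57.16.0.0/14 (clear depth 14)
  + 57.16.0.0/12 (H0) depth=12
  + 48.0.0.0/4 (H0) depth=4
  lookup 53.115.4.254: bits 0011 walk d0:-→d1:-→d2:-→d3:-→d4:H0 -> H0
  + 137.238.23.0/24 (H2) depth=24
  + 57.16.88.59/32 (H1) depth=32
  + 137.224.0.0/12 (H4) depth=12
  lookup 137.224.0.0: bits 100010011110 walk d0:-→d1:-→d2:-→d3:-→d4:-→d5:-→d6:-→d7:-→d8:-→d9:-→d10:-→d11:-→d12:H4 -> H4
  lookup 232.33.176.76: bits 1 walk d0:-→d1:- -> no-route
  + 137.238.23.144/28 (H4) depth=28
  + 57.16.0.0/16 (H3) depth=16
  lookup 57.16.83.149: bits 00111001000100000101 walk d0:-→d1:-→d2:-→d3:-→d4:H0→d5:-→d6:-→d7:-→d8:-→d9:-→d10:-→d11:-→d12:H0→d13:-→d14:-→d15:-→d16:H3→d17:-→d18:-→d19:-→d20:H2 -> H2
  + 137.238.0.0/19 (H3) depth=19
  + 57.16.88.59/32 (H4) depth=32
  + 57.0.0.0/10 (H1) depth=10
  lookup 57.0.0.5: bits 00111001000 walk d0:-→d1:-→d2:-→d3:-→d4:H0→d5:-→d6:-→d7:-→d8:-→d9:-→d10:H1→d11:- -> H1
  lookup 57.16.0.0: bits 00111001000100000 walk d0:-→d1:-→d2:-→d3:-→d4:H0→d5:-→d6:-→d7:-→d8:-→d9:-→d10:H1→d11:-→d12:H0→d13:-→d14:-→d15:-→d16:H3→d17:- -> H3
  + 137.238.23.0/24 (H3) depth=24
  + 137.238.0.0/17 (H1) depth=17
  del 137.238.23.0/24 (clear depth 24)

== LOOKUPS ==
["H2","H0","H4","no-route","H2","H1","H3"]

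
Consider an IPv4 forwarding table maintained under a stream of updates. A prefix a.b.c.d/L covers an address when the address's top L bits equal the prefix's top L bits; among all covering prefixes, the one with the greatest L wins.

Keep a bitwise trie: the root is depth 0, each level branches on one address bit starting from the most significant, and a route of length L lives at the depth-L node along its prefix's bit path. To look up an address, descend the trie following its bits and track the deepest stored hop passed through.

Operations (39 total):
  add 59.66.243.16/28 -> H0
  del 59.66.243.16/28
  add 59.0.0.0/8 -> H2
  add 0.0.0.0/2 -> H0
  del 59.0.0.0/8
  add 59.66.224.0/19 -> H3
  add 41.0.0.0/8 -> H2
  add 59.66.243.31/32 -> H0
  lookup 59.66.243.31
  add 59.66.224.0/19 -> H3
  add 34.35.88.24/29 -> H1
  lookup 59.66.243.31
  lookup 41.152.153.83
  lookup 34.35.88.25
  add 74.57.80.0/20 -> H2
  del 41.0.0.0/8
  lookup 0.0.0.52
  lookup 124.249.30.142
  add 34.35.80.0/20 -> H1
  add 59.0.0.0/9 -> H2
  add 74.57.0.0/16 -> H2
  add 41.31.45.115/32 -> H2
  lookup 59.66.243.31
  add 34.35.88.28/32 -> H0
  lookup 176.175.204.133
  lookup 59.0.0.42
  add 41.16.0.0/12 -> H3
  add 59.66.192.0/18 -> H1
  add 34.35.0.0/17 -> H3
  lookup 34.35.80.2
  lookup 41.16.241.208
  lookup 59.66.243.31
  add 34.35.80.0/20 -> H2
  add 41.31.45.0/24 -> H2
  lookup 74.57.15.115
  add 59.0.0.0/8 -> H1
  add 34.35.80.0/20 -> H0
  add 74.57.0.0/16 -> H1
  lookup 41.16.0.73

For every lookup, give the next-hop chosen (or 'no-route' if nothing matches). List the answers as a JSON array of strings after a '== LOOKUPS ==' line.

Trace:
  + 59.66.243.16/28 (H0) depth=28
  - 59.66.243.16/28 clear@28
  + 59.0.0.0/8 (H2) depth=8
  + 0.0.0.0/2 (H0) depth=2
  - 59.0.0.0/8 clear@8
  + 59.66.224.0/19 (H3) depth=19
  + 41.0.0.0/8 (H2) depth=8
  + 59.66.243.31/32 (H0) depth=32
  lookup 59.66.243.31: bits 00111011010000101111001100011111 walk d0:-→d1:-→d2:H0→d3:-→d4:-→d5:-→d6:-→d7:-→d8:-→d9:-→d10:-→d11:-→d12:-→d13:-→d14:-→d15:-→d16:-→d17:-→d18:-→d19:H3→d20:-→d21:-→d22:-→d23:-→d24:-→d25:-→d26:-→d27:-→d28:-→d29:-→d30:-→d31:-→d32:H0 -> H0
  + 59.66.224.0/19 (H3) depth=19
  + 34.35.88.24/29 (H1) depth=29
  lookup 59.66.243.31: bits 00111011010000101111001100011111 walk d0:-→d1:-→d2:H0→d3:-→d4:-→d5:-→d6:-→d7:-→d8:-→d9:-→d10:-→d11:-→d12:-→d13:-→d14:-→d15:-→d16:-→d17:-→d18:-→d19:H3→d20:-→d21:-→d22:-→d23:-→d24:-→d25:-→d26:-→d27:-→d28:-→d29:-→d30:-→d31:-→d32:H0 -> H0
  lookup 41.152.153.83: bits 00101001 walk d0:-→d1:-→d2:H0→d3:-→d4:-→d5:-→d6:-→d7:-→d8:H2 -> H2
  lookup 34.35.88.25: bits 00100010001000110101100000011 walk d0:-→d1:-→d2:H0→d3:-→d4:-→d5:-→d6:-→d7:-→d8:-→d9:-→d10:-→d11:-→d12:-→d13:-→d14:-→d15:-→d16:-→d17:-→d18:-→d19:-→d20:-→d21:-→d22:-→d23:-→d24:-→d25:-→d26:-→d27:-→d28:-→d29:H1 -> H1
  + 74.57.80.0/20 (H2) depth=20
  - 41.0.0.0/8 clear@8
  lookup 0.0.0.52: bits 00 walk d0:-→d1:-→d2:H0 -> H0
  lookup 124.249.30.142: bits 01 walk d0:-→d1:-→d2:- -> no-route
  + 34.35.80.0/20 (H1) depth=20
  + 59.0.0.0/9 (H2) depth=9
  + 74.57.0.0/16 (H2) depth=16
  + 41.31.45.115/32 (H2) depth=32
  lookup 59.66.243.31: bits 00111011010000101111001100011111 walk d0:-→d1:-→d2:H0→d3:-→d4:-→d5:-→d6:-→d7:-→d8:-→d9:H2→d10:-→d11:-→d12:-→d13:-→d14:-→d15:-→d16:-→d17:-→d18:-→d19:H3→d20:-→d21:-→d22:-→d23:-→d24:-→d25:-→d26:-→d27:-→d28:-→d29:-→d30:-→d31:-→d32:H0 -> H0
  + 34.35.88.28/32 (H0) depth=32
  lookup 176.175.204.133: bits ε walk d0:- -> no-route
  lookup 59.0.0.42: bits 001110110 walk d0:-→d1:-→d2:H0→d3:-→d4:-→d5:-→d6:-→d7:-→d8:-→d9:H2 -> H2
  + 41.16.0.0/12 (H3) depth=12
  + 59.66.192.0/18 (H1) depth=18
  + 34.35.0.0/17 (H3) depth=17
  lookup 34.35.80.2: bits 00100010001000110101 walk d0:-→d1:-→d2:H0→d3:-→d4:-→d5:-→d6:-→d7:-→d8:-→d9:-→d10:-→d11:-→d12:-→d13:-→d14:-→d15:-→d16:-→d17:H3→d18:-→d19:-→d20:H1 -> H1
  lookup 41.16.241.208: bits 001010010001 walk d0:-→d1:-→d2:H0→d3:-→d4:-→d5:-→d6:-→d7:-→d8:-→d9:-→d10:-→d11:-→d12:H3 -> H3
  lookup 59.66.243.31: bits 00111011010000101111001100011111 walk d0:-→d1:-→d2:H0→d3:-→d4:-→d5:-→d6:-→d7:-→d8:-→d9:H2→d10:-→d11:-→d12:-→d13:-→d14:-→d15:-→d16:-→d17:-→d18:H1→d19:H3→d20:-→d21:-→d22:-→d23:-→d24:-→d25:-→d26:-→d27:-→d28:-→d29:-→d30:-→d31:-→d32:H0 -> H0
  + 34.35.80.0/20 (H2) depth=20
  + 41.31.45.0/24 (H2) depth=24
  lookup 74.57.15.115: bits 01001010001110010 walk d0:-→d1:-→d2:-→d3:-→d4:-→d5:-→d6:-→d7:-→d8:-→d9:-→d10:-→d11:-→d12:-→d13:-→d14:-→d15:-→d16:H2→d17:- -> H2
  + 59.0.0.0/8 (H1) depth=8
  + 34.35.80.0/20 (H0) depth=20
  + 74.57.0.0/16 (H1) depth=16
  lookup 41.16.0.73: bits 001010010001 walk d0:-→d1:-→d2:H0→d3:-→d4:-→d5:-→d6:-→d7:-→d8:-→d9:-→d10:-→d11:-→d12:H3 -> H3

== LOOKUPS ==
["H0","H0","H2","H1","H0","no-route","H0","no-route","H2","H1","H3","H0","H2","H3"]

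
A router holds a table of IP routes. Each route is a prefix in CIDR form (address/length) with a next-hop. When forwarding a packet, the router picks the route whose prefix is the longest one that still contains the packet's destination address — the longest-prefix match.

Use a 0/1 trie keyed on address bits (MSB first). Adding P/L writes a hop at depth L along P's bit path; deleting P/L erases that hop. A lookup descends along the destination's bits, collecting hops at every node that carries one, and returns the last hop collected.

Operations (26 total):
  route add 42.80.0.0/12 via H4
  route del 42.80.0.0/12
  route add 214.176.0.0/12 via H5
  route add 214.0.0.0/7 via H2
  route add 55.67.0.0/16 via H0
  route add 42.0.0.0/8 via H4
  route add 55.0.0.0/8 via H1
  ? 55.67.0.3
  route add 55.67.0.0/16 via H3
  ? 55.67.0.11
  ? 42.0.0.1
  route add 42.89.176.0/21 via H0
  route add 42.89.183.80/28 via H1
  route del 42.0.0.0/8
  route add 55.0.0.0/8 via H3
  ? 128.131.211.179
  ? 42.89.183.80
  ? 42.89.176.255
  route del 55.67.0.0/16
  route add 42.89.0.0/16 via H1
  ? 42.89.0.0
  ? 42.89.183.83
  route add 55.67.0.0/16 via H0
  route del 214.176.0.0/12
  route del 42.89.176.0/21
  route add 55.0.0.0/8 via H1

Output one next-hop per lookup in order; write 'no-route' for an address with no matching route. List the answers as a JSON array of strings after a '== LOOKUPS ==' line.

Trace:
  + 42.80.0.0/12 (H4) depth=12
  del 42.80.0.0/12 (clear depth 12)
  + 214.176.0.0/12 (H5) depth=12
  + 214.0.0.0/7 (H2) depth=7
  + 55.67.0.0/16 (H0) depth=16
  + 42.0.0.0/8 (H4) depth=8
  + 55.0.0.0/8 (H1) depth=8
  Q 55.67.0.3: descend 0011011101000011 ; hops seen [H1,H0] ; pick H0
  + 55.67.0.0/16 (H3) depth=16
  Q 55.67.0.11: descend 0011011101000011 ; hops seen [H1,H3] ; pick H3
  Q 42.0.0.1: descend 001010100 ; hops seen [H4] ; pick H4
  + 42.89.176.0/21 (H0) depth=21
  + 42.89.183.80/28 (H1) depth=28
  del 42.0.0.0/8 (clear depth 8)
  + 55.0.0.0/8 (H3) depth=8
  Q 128.131.211.179: descend 1 ; hops seen [∅] ; pick no-route
  Q 42.89.183.80: descend 0010101001011001101101110101 ; hops seen [H0,H1] ; pick H1
  Q 42.89.176.255: descend 001010100101100110110 ; hops seen [H0] ; pick H0
  del 55.67.0.0/16 (clear depth 16)
  + 42.89.0.0/16 (H1) depth=16
  Q 42.89.0.0: descend 0010101001011001 ; hops seen [H1] ; pick H1
  Q 42.89.183.83: descend 0010101001011001101101110101 ; hops seen [H1,H0,H1] ; pick H1
  + 55.67.0.0/16 (H0) depth=16
  del 214.176.0.0/12 (clear depth 12)
  del 42.89.176.0/21 (clear depth 21)
  + 55.0.0.0/8 (H1) depth=8

== LOOKUPS ==
["H0","H3","H4","no-route","H1","H0","H1","H1"]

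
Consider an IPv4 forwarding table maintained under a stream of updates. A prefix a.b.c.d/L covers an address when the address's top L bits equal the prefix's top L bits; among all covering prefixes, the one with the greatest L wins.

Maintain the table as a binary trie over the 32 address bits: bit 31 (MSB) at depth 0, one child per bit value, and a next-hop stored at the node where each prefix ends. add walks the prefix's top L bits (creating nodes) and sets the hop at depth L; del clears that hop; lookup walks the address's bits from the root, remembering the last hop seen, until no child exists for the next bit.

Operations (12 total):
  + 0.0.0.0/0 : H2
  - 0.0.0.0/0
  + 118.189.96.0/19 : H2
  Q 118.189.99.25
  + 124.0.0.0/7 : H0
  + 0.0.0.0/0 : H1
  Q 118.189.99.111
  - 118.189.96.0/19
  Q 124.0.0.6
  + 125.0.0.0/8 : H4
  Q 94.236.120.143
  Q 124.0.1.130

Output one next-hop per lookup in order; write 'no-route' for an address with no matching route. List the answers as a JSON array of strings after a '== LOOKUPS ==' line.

Trace:
  add 0.0.0.0/0 -> H2 at depth 0
  - 0.0.0.0/0 clear@0
  add 118.189.96.0/19 -> H2 at depth 19
  ? 118.189.99.25  path d0:-→d1:-→d2:-→d3:-→d4:-→d5:-→d6:-→d7:-→d8:-→d9:-→d10:-→d11:-→d12:-→d13:-→d14:-→d15:-→d16:-→d17:-→d18:-→d19:H2  best=H2
  add 124.0.0.0/7 -> H0 at depth 7
  add 0.0.0.0/0 -> H1 at depth 0
  ? 118.189.99.111  path d0:H1→d1:-→d2:-→d3:-→d4:-→d5:-→d6:-→d7:-→d8:-→d9:-→d10:-→d11:-→d12:-→d13:-→d14:-→d15:-→d16:-→d17:-→d18:-→d19:H2  best=H2
  - 118.189.96.0/19 clear@19
  ? 124.0.0.6  path d0:H1→d1:-→d2:-→d3:-→d4:-→d5:-→d6:-→d7:H0  best=H0
  add 125.0.0.0/8 -> H4 at depth 8
  ? 94.236.120.143  path d0:H1→d1:-→d2:-  best=H1
  ? 124.0.1.130  path d0:H1→d1:-→d2:-→d3:-→d4:-→d5:-→d6:-→d7:H0  best=H0

== LOOKUPS ==
["H2","H2","H0","H1","H0"]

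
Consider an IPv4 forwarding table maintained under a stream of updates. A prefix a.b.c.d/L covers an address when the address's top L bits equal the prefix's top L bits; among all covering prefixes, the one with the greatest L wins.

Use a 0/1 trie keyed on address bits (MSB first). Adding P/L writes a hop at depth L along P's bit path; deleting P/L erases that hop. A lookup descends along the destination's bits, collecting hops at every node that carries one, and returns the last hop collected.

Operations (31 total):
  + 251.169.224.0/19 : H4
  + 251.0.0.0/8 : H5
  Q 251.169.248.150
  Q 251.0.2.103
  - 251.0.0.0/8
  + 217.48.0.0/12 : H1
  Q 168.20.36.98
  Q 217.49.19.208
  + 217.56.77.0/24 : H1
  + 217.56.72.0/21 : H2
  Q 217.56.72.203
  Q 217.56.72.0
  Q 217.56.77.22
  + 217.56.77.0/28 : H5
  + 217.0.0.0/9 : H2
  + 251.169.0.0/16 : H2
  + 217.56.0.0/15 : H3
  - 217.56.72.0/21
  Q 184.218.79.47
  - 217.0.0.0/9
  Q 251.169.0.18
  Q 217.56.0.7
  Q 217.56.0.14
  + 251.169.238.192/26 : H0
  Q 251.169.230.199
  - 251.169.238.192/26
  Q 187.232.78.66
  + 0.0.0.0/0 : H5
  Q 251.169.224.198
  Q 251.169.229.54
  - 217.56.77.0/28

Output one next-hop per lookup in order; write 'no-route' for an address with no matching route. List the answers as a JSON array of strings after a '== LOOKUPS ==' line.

Process each operation:
  add 251.169.224.0/19 -> H4 at depth 19
  add 251.0.0.0/8 -> H5 at depth 8
  Q 251.169.248.150: descend 1111101110101001111 ; hops seen [H5,H4] ; pick H4
  Q 251.0.2.103: descend 11111011 ; hops seen [H5] ; pick H5
  del 251.0.0.0/8 (clear depth 8)
  add 217.48.0.0/12 -> H1 at depth 12
  Q 168.20.36.98: descend 1 ; hops seen [∅] ; pick no-route
  Q 217.49.19.208: descend 110110010011 ; hops seen [H1] ; pick H1
  add 217.56.77.0/24 -> H1 at depth 24
  add 217.56.72.0/21 -> H2 at depth 21
  Q 217.56.72.203: descend 110110010011100001001 ; hops seen [H1,H2] ; pick H2
  Q 217.56.72.0: descend 110110010011100001001 ; hops seen [H1,H2] ; pick H2
  Q 217.56.77.22: descend 110110010011100001001101 ; hops seen [H1,H2,H1] ; pick H1
  add 217.56.77.0/28 -> H5 at depth 28
  add 217.0.0.0/9 -> H2 at depth 9
  add 251.169.0.0/16 -> H2 at depth 16
  add 217.56.0.0/15 -> H3 at depth 15
  del 217.56.72.0/21 (clear depth 21)
  Q 184.218.79.47: descend 1 ; hops seen [∅] ; pick no-route
  del 217.0.0.0/9 (clear depth 9)
  Q 251.169.0.18: descend 1111101110101001 ; hops seen [H2] ; pick H2
  Q 217.56.0.7: descend 11011001001110000 ; hops seen [H1,H3] ; pick H3
  Q 217.56.0.14: descend 11011001001110000 ; hops seen [H1,H3] ; pick H3
  add 251.169.238.192/26 -> H0 at depth 26
  Q 251.169.230.199: descend 11111011101010011110 ; hops seen [H2,H4] ; pick H4
  del 251.169.238.192/26 (clear depth 26)
  Q 187.232.78.66: descend 1 ; hops seen [∅] ; pick no-route
  add 0.0.0.0/0 -> H5 at depth 0
  Q 251.169.224.198: descend 11111011101010011110 ; hops seen [H5,H2,H4] ; pick H4
  Q 251.169.229.54: descend 11111011101010011110 ; hops seen [H5,H2,H4] ; pick H4
  del 217.56.77.0/28 (clear depth 28)

== LOOKUPS ==
["H4","H5","no-route","H1","H2","H2","H1","no-route","H2","H3","H3","H4","no-route","H4","H4"]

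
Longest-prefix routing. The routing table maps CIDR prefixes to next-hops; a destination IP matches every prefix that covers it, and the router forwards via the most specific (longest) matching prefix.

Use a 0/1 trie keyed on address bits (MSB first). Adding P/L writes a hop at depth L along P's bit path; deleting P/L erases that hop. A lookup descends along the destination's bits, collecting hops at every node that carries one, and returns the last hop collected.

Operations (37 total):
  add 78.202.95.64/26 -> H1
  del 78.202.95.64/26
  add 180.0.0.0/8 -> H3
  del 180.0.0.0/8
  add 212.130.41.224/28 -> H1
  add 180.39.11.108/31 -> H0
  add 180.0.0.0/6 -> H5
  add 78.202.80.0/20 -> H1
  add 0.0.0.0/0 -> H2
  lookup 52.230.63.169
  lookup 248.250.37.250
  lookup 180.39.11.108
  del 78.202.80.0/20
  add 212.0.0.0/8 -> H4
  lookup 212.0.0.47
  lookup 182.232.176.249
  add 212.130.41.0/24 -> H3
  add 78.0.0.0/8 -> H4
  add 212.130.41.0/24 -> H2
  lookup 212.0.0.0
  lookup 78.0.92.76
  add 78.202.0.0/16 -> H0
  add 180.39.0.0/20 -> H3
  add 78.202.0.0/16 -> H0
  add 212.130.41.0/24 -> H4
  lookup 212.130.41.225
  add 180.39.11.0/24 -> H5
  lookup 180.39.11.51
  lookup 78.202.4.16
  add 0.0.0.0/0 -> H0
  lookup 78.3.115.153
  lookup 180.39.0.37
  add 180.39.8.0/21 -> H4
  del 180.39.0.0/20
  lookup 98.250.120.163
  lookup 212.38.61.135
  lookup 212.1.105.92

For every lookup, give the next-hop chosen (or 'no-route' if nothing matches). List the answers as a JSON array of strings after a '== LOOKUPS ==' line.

Apply in order:
  + 78.202.95.64/26 (H1) depth=26
  - 78.202.95.64/26 clear@26
  + 180.0.0.0/8 (H3) depth=8
  - 180.0.0.0/8 clear@8
  + 212.130.41.224/28 (H1) depth=28
  + 180.39.11.108/31 (H0) depth=31
  + 180.0.0.0/6 (H5) depth=6
  + 78.202.80.0/20 (H1) depth=20
  + 0.0.0.0/0 (H2) depth=0
  Q 52.230.63.169: descend 0 ; hops seen [H2] ; pick H2
  Q 248.250.37.250: descend 11 ; hops seen [H2] ; pick H2
  Q 180.39.11.108: descend 1011010000100111000010110110110 ; hops seen [H2,H5,H0] ; pick H0
  - 78.202.80.0/20 clear@20
  + 212.0.0.0/8 (H4) depth=8
  Q 212.0.0.47: descend 11010100 ; hops seen [H2,H4] ; pick H4
  Q 182.232.176.249: descend 101101 ; hops seen [H2,H5] ; pick H5
  + 212.130.41.0/24 (H3) depth=24
  + 78.0.0.0/8 (H4) depth=8
  + 212.130.41.0/24 (H2) depth=24
  Q 212.0.0.0: descend 11010100 ; hops seen [H2,H4] ; pick H4
  Q 78.0.92.76: descend 01001110 ; hops seen [H2,H4] ; pick H4
  + 78.202.0.0/16 (H0) depth=16
  + 180.39.0.0/20 (H3) depth=20
  + 78.202.0.0/16 (H0) depth=16
  + 212.130.41.0/24 (H4) depth=24
  Q 212.130.41.225: descend 1101010010000010001010011110 ; hops seen [H2,H4,H4,H1] ; pick H1
  + 180.39.11.0/24 (H5) depth=24
  Q 180.39.11.51: descend 1011010000100111000010110 ; hops seen [H2,H5,H3,H5] ; pick H5
  Q 78.202.4.16: descend 01001110110010100 ; hops seen [H2,H4,H0] ; pick H0
  + 0.0.0.0/0 (H0) depth=0
  Q 78.3.115.153: descend 01001110 ; hops seen [H0,H4] ; pick H4
  Q 180.39.0.37: descend 10110100001001110000 ; hops seen [H0,H5,H3] ; pick H3
  + 180.39.8.0/21 (H4) depth=21
  - 180.39.0.0/20 clear@20
  Q 98.250.120.163: descend 01 ; hops seen [H0] ; pick H0
  Q 212.38.61.135: descend 11010100 ; hops seen [H0,H4] ; pick H4
  Q 212.1.105.92: descend 11010100 ; hops seen [H0,H4] ; pick H4

== LOOKUPS ==
["H2","H2","H0","H4","H5","H4","H4","H1","H5","H0","H4","H3","H0","H4","H4"]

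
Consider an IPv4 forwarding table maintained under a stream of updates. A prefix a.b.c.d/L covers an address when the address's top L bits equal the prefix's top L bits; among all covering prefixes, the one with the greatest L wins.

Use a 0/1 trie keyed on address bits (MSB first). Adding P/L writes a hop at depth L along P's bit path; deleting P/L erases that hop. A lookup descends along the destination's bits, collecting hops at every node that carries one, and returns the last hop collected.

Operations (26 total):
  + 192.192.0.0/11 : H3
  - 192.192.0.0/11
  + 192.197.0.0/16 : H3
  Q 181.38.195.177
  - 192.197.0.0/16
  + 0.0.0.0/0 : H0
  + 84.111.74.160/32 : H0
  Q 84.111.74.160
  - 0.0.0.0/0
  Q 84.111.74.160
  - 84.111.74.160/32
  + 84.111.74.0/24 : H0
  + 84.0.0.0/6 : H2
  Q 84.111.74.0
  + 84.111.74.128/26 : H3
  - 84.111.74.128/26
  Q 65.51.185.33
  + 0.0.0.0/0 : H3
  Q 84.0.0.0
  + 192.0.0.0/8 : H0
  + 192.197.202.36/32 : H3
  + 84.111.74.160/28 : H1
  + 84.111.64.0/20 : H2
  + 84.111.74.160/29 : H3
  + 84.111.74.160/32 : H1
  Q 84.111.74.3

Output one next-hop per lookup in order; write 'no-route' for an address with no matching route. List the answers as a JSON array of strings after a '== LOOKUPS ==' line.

Apply in order:
  + 192.192.0.0/11 (H3) depth=11
  del 192.192.0.0/11 (clear depth 11)
  + 192.197.0.0/16 (H3) depth=16
  lookup 181.38.195.177: bits 1 walk d0:-→d1:- -> no-route
  del 192.197.0.0/16 (clear depth 16)
  + 0.0.0.0/0 (H0) depth=0
  + 84.111.74.160/32 (H0) depth=32
  lookup 84.111.74.160: bits 01010100011011110100101010100000 walk d0:H0→d1:-→d2:-→d3:-→d4:-→d5:-→d6:-→d7:-→d8:-→d9:-→d10:-→d11:-→d12:-→d13:-→d14:-→d15:-→d16:-→d17:-→d18:-→d19:-→d20:-→d21:-→d22:-→d23:-→d24:-→d25:-→d26:-→d27:-→d28:-→d29:-→d30:-→d31:-→d32:H0 -> H0
  del 0.0.0.0/0 (clear depth 0)
  lookup 84.111.74.160: bits 01010100011011110100101010100000 walk d0:-→d1:-→d2:-→d3:-→d4:-→d5:-→d6:-→d7:-→d8:-→d9:-→d10:-→d11:-→d12:-→d13:-→d14:-→d15:-→d16:-→d17:-→d18:-→d19:-→d20:-→d21:-→d22:-→d23:-→d24:-→d25:-→d26:-→d27:-→d28:-→d29:-→d30:-→d31:-→d32:H0 -> H0
  del 84.111.74.160/32 (clear depth 32)
  + 84.111.74.0/24 (H0) depth=24
  + 84.0.0.0/6 (H2) depth=6
  lookup 84.111.74.0: bits 010101000110111101001010 walk d0:-→d1:-→d2:-→d3:-→d4:-→d5:-→d6:H2→d7:-→d8:-→d9:-→d10:-→d11:-→d12:-→d13:-→d14:-→d15:-→d16:-→d17:-→d18:-→d19:-→d20:-→d21:-→d22:-→d23:-→d24:H0 -> H0
  + 84.111.74.128/26 (H3) depth=26
  del 84.111.74.128/26 (clear depth 26)
  lookup 65.51.185.33: bits 010 walk d0:-→d1:-→d2:-→d3:- -> no-route
  + 0.0.0.0/0 (H3) depth=0
  lookup 84.0.0.0: bits 010101000 walk d0:H3→d1:-→d2:-→d3:-→d4:-→d5:-→d6:H2→d7:-→d8:-→d9:- -> H2
  + 192.0.0.0/8 (H0) depth=8
  + 192.197.202.36/32 (H3) depth=32
  + 84.111.74.160/28 (H1) depth=28
  + 84.111.64.0/20 (H2) depth=20
  + 84.111.74.160/29 (H3) depth=29
  + 84.111.74.160/32 (H1) depth=32
  lookup 84.111.74.3: bits 010101000110111101001010 walk d0:H3→d1:-→d2:-→d3:-→d4:-→d5:-→d6:H2→d7:-→d8:-→d9:-→d10:-→d11:-→d12:-→d13:-→d14:-→d15:-→d16:-→d17:-→d18:-→d19:-→d20:H2→d21:-→d22:-→d23:-→d24:H0 -> H0

== LOOKUPS ==
["no-route","H0","H0","H0","no-route","H2","H0"]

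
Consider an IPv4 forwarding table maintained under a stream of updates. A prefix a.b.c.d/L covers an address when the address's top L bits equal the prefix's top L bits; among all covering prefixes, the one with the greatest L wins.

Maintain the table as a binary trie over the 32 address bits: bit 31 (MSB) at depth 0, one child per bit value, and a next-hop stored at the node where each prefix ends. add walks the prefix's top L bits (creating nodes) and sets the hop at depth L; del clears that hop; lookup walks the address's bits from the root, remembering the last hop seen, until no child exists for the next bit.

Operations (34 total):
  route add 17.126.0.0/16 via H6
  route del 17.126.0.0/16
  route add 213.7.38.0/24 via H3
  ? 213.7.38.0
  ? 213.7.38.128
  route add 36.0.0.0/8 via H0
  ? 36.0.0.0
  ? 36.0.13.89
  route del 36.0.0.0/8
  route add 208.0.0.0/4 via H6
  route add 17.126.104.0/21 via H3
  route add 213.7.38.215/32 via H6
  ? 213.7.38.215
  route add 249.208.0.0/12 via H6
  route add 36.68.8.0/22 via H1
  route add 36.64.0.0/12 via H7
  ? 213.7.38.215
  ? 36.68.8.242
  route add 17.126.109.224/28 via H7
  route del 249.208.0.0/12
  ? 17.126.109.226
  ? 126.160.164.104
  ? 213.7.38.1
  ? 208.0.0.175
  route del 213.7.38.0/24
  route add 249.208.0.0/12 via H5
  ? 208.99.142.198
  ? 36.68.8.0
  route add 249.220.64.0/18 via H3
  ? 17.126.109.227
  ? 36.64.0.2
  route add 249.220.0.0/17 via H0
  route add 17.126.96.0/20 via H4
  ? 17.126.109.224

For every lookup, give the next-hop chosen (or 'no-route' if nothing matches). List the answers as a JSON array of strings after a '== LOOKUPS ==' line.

Process each operation:
  + 17.126.0.0/16 (H6) depth=16
  - 17.126.0.0/16 clear@16
  + 213.7.38.0/24 (H3) depth=24
  lookup 213.7.38.0: bits 110101010000011100100110 walk d0:-→d1:-→d2:-→d3:-→d4:-→d5:-→d6:-→d7:-→d8:-→d9:-→d10:-→d11:-→d12:-→d13:-→d14:-→d15:-→d16:-→d17:-→d18:-→d19:-→d20:-→d21:-→d22:-→d23:-→d24:H3 -> H3
  lookup 213.7.38.128: bits 110101010000011100100110 walk d0:-→d1:-→d2:-→d3:-→d4:-→d5:-→d6:-→d7:-→d8:-→d9:-→d10:-→d11:-→d12:-→d13:-→d14:-→d15:-→d16:-→d17:-→d18:-→d19:-→d20:-→d21:-→d22:-→d23:-→d24:H3 -> H3
  + 36.0.0.0/8 (H0) depth=8
  lookup 36.0.0.0: bits 00100100 walk d0:-→d1:-→d2:-→d3:-→d4:-→d5:-→d6:-→d7:-→d8:H0 -> H0
  lookup 36.0.13.89: bits 00100100 walk d0:-→d1:-→d2:-→d3:-→d4:-→d5:-→d6:-→d7:-→d8:H0 -> H0
  - 36.0.0.0/8 clear@8
  + 208.0.0.0/4 (H6) depth=4
  + 17.126.104.0/21 (H3) depth=21
  + 213.7.38.215/32 (H6) depth=32
  lookup 213.7.38.215: bits 11010101000001110010011011010111 walk d0:-→d1:-→d2:-→d3:-→d4:H6→d5:-→d6:-→d7:-→d8:-→d9:-→d10:-→d11:-→d12:-→d13:-→d14:-→d15:-→d16:-→d17:-→d18:-→d19:-→d20:-→d21:-→d22:-→d23:-→d24:H3→d25:-→d26:-→d27:-→d28:-→d29:-→d30:-→d31:-→d32:H6 -> H6
  + 249.208.0.0/12 (H6) depth=12
  + 36.68.8.0/22 (H1) depth=22
  + 36.64.0.0/12 (H7) depth=12
  lookup 213.7.38.215: bits 11010101000001110010011011010111 walk d0:-→d1:-→d2:-→d3:-→d4:H6→d5:-→d6:-→d7:-→d8:-→d9:-→d10:-→d11:-→d12:-→d13:-→d14:-→d15:-→d16:-→d17:-→d18:-→d19:-→d20:-→d21:-→d22:-→d23:-→d24:H3→d25:-→d26:-→d27:-→d28:-→d29:-→d30:-→d31:-→d32:H6 -> H6
  lookup 36.68.8.242: bits 0010010001000100000010 walk d0:-→d1:-→d2:-→d3:-→d4:-→d5:-→d6:-→d7:-→d8:-→d9:-→d10:-→d11:-→d12:H7→d13:-→d14:-→d15:-→d16:-→d17:-→d18:-→d19:-→d20:-→d21:-→d22:H1 -> H1
  + 17.126.109.224/28 (H7) depth=28
  - 249.208.0.0/12 clear@12
  lookup 17.126.109.226: bits 0001000101111110011011011110 walk d0:-→d1:-→d2:-→d3:-→d4:-→d5:-→d6:-→d7:-→d8:-→d9:-→d10:-→d11:-→d12:-→d13:-→d14:-→d15:-→d16:-→d17:-→d18:-→d19:-→d20:-→d21:H3→d22:-→d23:-→d24:-→d25:-→d26:-→d27:-→d28:H7 -> H7
  lookup 126.160.164.104: bits 0 walk d0:-→d1:- -> no-route
  lookup 213.7.38.1: bits 110101010000011100100110 walk d0:-→d1:-→d2:-→d3:-→d4:H6→d5:-→d6:-→d7:-→d8:-→d9:-→d10:-→d11:-→d12:-→d13:-→d14:-→d15:-→d16:-→d17:-→d18:-→d19:-→d20:-→d21:-→d22:-→d23:-→d24:H3 -> H3
  lookup 208.0.0.175: bits 11010 walk d0:-→d1:-→d2:-→d3:-→d4:H6→d5:- -> H6
  - 213.7.38.0/24 clear@24
  + 249.208.0.0/12 (H5) depth=12
  lookup 208.99.142.198: bits 11010 walk d0:-→d1:-→d2:-→d3:-→d4:H6→d5:- -> H6
  lookup 36.68.8.0: bits 0010010001000100000010 walk d0:-→d1:-→d2:-→d3:-→d4:-→d5:-→d6:-→d7:-→d8:-→d9:-→d10:-→d11:-→d12:H7→d13:-→d14:-→d15:-→d16:-→d17:-→d18:-→d19:-→d20:-→d21:-→d22:H1 -> H1
  + 249.220.64.0/18 (H3) depth=18
  lookup 17.126.109.227: bits 0001000101111110011011011110 walk d0:-→d1:-→d2:-→d3:-→d4:-→d5:-→d6:-→d7:-→d8:-→d9:-→d10:-→d11:-→d12:-→d13:-→d14:-→d15:-→d16:-→d17:-→d18:-→d19:-→d20:-→d21:H3→d22:-→d23:-→d24:-→d25:-→d26:-→d27:-→d28:H7 -> H7
  lookup 36.64.0.2: bits 0010010001000 walk d0:-→d1:-→d2:-→d3:-→d4:-→d5:-→d6:-→d7:-→d8:-→d9:-→d10:-→d11:-→d12:H7→d13:- -> H7
  + 249.220.0.0/17 (H0) depth=17
  + 17.126.96.0/20 (H4) depth=20
  lookup 17.126.109.224: bits 0001000101111110011011011110 walk d0:-→d1:-→d2:-→d3:-→d4:-→d5:-→d6:-→d7:-→d8:-→d9:-→d10:-→d11:-→d12:-→d13:-→d14:-→d15:-→d16:-→d17:-→d18:-→d19:-→d20:H4→d21:H3→d22:-→d23:-→d24:-→d25:-→d26:-→d27:-→d28:H7 -> H7

== LOOKUPS ==
["H3","H3","H0","H0","H6","H6","H1","H7","no-route","H3","H6","H6","H1","H7","H7","H7"]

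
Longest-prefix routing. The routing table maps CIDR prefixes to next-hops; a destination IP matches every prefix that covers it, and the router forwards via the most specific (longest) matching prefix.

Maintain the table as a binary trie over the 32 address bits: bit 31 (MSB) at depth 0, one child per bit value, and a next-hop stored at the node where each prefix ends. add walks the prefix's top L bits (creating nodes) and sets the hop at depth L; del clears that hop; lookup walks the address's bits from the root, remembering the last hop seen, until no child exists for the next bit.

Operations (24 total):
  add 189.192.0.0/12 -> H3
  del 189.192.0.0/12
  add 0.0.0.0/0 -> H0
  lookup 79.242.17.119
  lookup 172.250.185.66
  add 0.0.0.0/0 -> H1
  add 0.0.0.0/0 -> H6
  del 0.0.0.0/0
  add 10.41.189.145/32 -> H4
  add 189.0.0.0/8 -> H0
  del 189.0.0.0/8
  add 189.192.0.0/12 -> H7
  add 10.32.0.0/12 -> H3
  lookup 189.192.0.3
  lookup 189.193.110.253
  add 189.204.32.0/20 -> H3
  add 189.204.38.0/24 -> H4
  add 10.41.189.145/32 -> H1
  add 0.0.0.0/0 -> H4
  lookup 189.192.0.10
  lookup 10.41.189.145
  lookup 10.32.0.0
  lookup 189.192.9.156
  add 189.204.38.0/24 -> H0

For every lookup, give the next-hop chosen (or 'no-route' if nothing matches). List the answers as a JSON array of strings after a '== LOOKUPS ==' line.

Apply in order:
  add 189.192.0.0/12 -> H3 at depth 12
  del 189.192.0.0/12 (clear depth 12)
  add 0.0.0.0/0 -> H0 at depth 0
  ? 79.242.17.119  path d0:H0  best=H0
  ? 172.250.185.66  path d0:H0→d1:-→d2:-→d3:-  best=H0
  add 0.0.0.0/0 -> H1 at depth 0
  add 0.0.0.0/0 -> H6 at depth 0
  del 0.0.0.0/0 (clear depth 0)
  add 10.41.189.145/32 -> H4 at depth 32
  add 189.0.0.0/8 -> H0 at depth 8
  del 189.0.0.0/8 (clear depth 8)
  add 189.192.0.0/12 -> H7 at depth 12
  add 10.32.0.0/12 -> H3 at depth 12
  ? 189.192.0.3  path d0:-→d1:-→d2:-→d3:-→d4:-→d5:-→d6:-→d7:-→d8:-→d9:-→d10:-→d11:-→d12:H7  best=H7
  ? 189.193.110.253  path d0:-→d1:-→d2:-→d3:-→d4:-→d5:-→d6:-→d7:-→d8:-→d9:-→d10:-→d11:-→d12:H7  best=H7
  add 189.204.32.0/20 -> H3 at depth 20
  add 189.204.38.0/24 -> H4 at depth 24
  add 10.41.189.145/32 -> H1 at depth 32
  add 0.0.0.0/0 -> H4 at depth 0
  ? 189.192.0.10  path d0:H4→d1:-→d2:-→d3:-→d4:-→d5:-→d6:-→d7:-→d8:-→d9:-→d10:-→d11:-→d12:H7  best=H7
  ? 10.41.189.145  path d0:H4→d1:-→d2:-→d3:-→d4:-→d5:-→d6:-→d7:-→d8:-→d9:-→d10:-→d11:-→d12:H3→d13:-→d14:-→d15:-→d16:-→d17:-→d18:-→d19:-→d20:-→d21:-→d22:-→d23:-→d24:-→d25:-→d26:-→d27:-→d28:-→d29:-→d30:-→d31:-→d32:H1  best=H1
  ? 10.32.0.0  path d0:H4→d1:-→d2:-→d3:-→d4:-→d5:-→d6:-→d7:-→d8:-→d9:-→d10:-→d11:-→d12:H3  best=H3
  ? 189.192.9.156  path d0:H4→d1:-→d2:-→d3:-→d4:-→d5:-→d6:-→d7:-→d8:-→d9:-→d10:-→d11:-→d12:H7  best=H7
  add 189.204.38.0/24 -> H0 at depth 24

== LOOKUPS ==
["H0","H0","H7","H7","H7","H1","H3","H7"]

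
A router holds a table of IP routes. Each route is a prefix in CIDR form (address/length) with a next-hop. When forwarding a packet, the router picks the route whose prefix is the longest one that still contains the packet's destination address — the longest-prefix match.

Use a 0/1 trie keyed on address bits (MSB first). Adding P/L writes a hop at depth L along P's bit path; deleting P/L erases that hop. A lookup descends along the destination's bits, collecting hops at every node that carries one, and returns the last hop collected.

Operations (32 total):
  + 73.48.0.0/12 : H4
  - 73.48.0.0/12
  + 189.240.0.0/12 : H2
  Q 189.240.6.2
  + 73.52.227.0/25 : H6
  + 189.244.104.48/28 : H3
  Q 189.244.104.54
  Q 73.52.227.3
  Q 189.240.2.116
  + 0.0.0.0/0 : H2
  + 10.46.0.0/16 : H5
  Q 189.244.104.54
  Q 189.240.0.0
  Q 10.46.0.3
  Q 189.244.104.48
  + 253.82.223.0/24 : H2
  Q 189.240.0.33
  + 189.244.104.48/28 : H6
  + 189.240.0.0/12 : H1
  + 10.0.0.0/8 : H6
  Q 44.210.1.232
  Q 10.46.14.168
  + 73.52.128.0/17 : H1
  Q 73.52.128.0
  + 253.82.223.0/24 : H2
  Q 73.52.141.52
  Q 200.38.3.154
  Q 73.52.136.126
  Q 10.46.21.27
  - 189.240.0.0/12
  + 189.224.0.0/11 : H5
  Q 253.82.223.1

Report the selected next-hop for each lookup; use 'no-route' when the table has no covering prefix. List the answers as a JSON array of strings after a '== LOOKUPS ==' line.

Apply in order:
  + 73.48.0.0/12 (H4) depth=12
  - 73.48.0.0/12 clear@12
  + 189.240.0.0/12 (H2) depth=12
  Q 189.240.6.2: descend 101111011111 ; hops seen [H2] ; pick H2
  + 73.52.227.0/25 (H6) depth=25
  + 189.244.104.48/28 (H3) depth=28
  Q 189.244.104.54: descend 1011110111110100011010000011 ; hops seen [H2,H3] ; pick H3
  Q 73.52.227.3: descend 0100100100110100111000110 ; hops seen [H6] ; pick H6
  Q 189.240.2.116: descend 1011110111110 ; hops seen [H2] ; pick H2
  + 0.0.0.0/0 (H2) depth=0
  + 10.46.0.0/16 (H5) depth=16
  Q 189.244.104.54: descend 1011110111110100011010000011 ; hops seen [H2,H2,H3] ; pick H3
  Q 189.240.0.0: descend 1011110111110 ; hops seen [H2,H2] ; pick H2
  Q 10.46.0.3: descend 0000101000101110 ; hops seen [H2,H5] ; pick H5
  Q 189.244.104.48: descend 1011110111110100011010000011 ; hops seen [H2,H2,H3] ; pick H3
  + 253.82.223.0/24 (H2) depth=24
  Q 189.240.0.33: descend 1011110111110 ; hops seen [H2,H2] ; pick H2
  + 189.244.104.48/28 (H6) depth=28
  + 189.240.0.0/12 (H1) depth=12
  + 10.0.0.0/8 (H6) depth=8
  Q 44.210.1.232: descend 00 ; hops seen [H2] ; pick H2
  Q 10.46.14.168: descend 0000101000101110 ; hops seen [H2,H6,H5] ; pick H5
  + 73.52.128.0/17 (H1) depth=17
  Q 73.52.128.0: descend 01001001001101001 ; hops seen [H2,H1] ; pick H1
  + 253.82.223.0/24 (H2) depth=24
  Q 73.52.141.52: descend 01001001001101001 ; hops seen [H2,H1] ; pick H1
  Q 200.38.3.154: descend 11 ; hops seen [H2] ; pick H2
  Q 73.52.136.126: descend 01001001001101001 ; hops seen [H2,H1] ; pick H1
  Q 10.46.21.27: descend 0000101000101110 ; hops seen [H2,H6,H5] ; pick H5
  - 189.240.0.0/12 clear@12
  + 189.224.0.0/11 (H5) depth=11
  Q 253.82.223.1: descend 111111010101001011011111 ; hops seen [H2,H2] ; pick H2

== LOOKUPS ==
["H2","H3","H6","H2","H3","H2","H5","H3","H2","H2","H5","H1","H1","H2","H1","H5","H2"]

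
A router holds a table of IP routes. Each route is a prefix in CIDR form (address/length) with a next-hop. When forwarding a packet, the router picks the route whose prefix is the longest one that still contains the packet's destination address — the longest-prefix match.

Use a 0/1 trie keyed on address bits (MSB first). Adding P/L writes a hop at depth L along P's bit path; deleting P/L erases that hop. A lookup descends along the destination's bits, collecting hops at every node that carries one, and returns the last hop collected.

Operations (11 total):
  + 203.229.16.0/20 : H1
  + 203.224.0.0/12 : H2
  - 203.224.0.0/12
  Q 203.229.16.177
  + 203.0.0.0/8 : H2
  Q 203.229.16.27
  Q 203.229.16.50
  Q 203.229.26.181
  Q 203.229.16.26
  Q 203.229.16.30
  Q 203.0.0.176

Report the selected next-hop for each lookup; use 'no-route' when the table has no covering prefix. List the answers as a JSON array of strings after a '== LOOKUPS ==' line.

Apply in order:
  + 203.229.16.0/20 (H1) depth=20
  + 203.224.0.0/12 (H2) depth=12
  - 203.224.0.0/12 clear@12
  Q 203.229.16.177: descend 11001011111001010001 ; hops seen [H1] ; pick H1
  + 203.0.0.0/8 (H2) depth=8
  Q 203.229.16.27: descend 11001011111001010001 ; hops seen [H2,H1] ; pick H1
  Q 203.229.16.50: descend 11001011111001010001 ; hops seen [H2,H1] ; pick H1
  Q 203.229.26.181: descend 11001011111001010001 ; hops seen [H2,H1] ; pick H1
  Q 203.229.16.26: descend 11001011111001010001 ; hops seen [H2,H1] ; pick H1
  Q 203.229.16.30: descend 11001011111001010001 ; hops seen [H2,H1] ; pick H1
  Q 203.0.0.176: descend 11001011 ; hops seen [H2] ; pick H2

== LOOKUPS ==
["H1","H1","H1","H1","H1","H1","H2"]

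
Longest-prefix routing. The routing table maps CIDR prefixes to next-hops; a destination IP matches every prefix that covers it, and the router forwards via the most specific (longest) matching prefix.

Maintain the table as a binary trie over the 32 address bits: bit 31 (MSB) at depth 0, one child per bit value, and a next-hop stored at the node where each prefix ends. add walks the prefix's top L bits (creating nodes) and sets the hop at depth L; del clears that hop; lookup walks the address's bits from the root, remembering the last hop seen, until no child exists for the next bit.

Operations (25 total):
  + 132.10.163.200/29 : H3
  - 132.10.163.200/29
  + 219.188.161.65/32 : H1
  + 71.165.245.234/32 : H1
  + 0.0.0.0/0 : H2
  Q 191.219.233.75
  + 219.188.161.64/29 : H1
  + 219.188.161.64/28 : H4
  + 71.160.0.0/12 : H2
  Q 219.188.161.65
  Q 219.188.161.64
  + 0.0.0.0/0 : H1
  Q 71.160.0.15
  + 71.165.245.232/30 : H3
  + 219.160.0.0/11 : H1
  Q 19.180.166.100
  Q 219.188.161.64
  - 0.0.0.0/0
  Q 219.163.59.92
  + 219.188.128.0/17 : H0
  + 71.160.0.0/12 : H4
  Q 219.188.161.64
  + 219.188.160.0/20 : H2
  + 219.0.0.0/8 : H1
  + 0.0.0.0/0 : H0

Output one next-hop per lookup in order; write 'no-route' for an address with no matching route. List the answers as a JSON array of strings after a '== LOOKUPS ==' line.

Apply in order:
  add 132.10.163.200/29 -> H3 at depth 29
  del 132.10.163.200/29 (clear depth 29)
  add 219.188.161.65/32 -> H1 at depth 32
  add 71.165.245.234/32 -> H1 at depth 32
  add 0.0.0.0/0 -> H2 at depth 0
  Q 191.219.233.75: descend 10 ; hops seen [H2] ; pick H2
  add 219.188.161.64/29 -> H1 at depth 29
  add 219.188.161.64/28 -> H4 at depth 28
  add 71.160.0.0/12 -> H2 at depth 12
  Q 219.188.161.65: descend 11011011101111001010000101000001 ; hops seen [H2,H4,H1,H1] ; pick H1
  Q 219.188.161.64: descend 1101101110111100101000010100000 ; hops seen [H2,H4,H1] ; pick H1
  add 0.0.0.0/0 -> H1 at depth 0
  Q 71.160.0.15: descend 0100011110100 ; hops seen [H1,H2] ; pick H2
  add 71.165.245.232/30 -> H3 at depth 30
  add 219.160.0.0/11 -> H1 at depth 11
  Q 19.180.166.100: descend 0 ; hops seen [H1] ; pick H1
  Q 219.188.161.64: descend 1101101110111100101000010100000 ; hops seen [H1,H1,H4,H1] ; pick H1
  del 0.0.0.0/0 (clear depth 0)
  Q 219.163.59.92: descend 11011011101 ; hops seen [H1] ; pick H1
  add 219.188.128.0/17 -> H0 at depth 17
  add 71.160.0.0/12 -> H4 at depth 12
  Q 219.188.161.64: descend 1101101110111100101000010100000 ; hops seen [H1,H0,H4,H1] ; pick H1
  add 219.188.160.0/20 -> H2 at depth 20
  add 219.0.0.0/8 -> H1 at depth 8
  add 0.0.0.0/0 -> H0 at depth 0

== LOOKUPS ==
["H2","H1","H1","H2","H1","H1","H1","H1"]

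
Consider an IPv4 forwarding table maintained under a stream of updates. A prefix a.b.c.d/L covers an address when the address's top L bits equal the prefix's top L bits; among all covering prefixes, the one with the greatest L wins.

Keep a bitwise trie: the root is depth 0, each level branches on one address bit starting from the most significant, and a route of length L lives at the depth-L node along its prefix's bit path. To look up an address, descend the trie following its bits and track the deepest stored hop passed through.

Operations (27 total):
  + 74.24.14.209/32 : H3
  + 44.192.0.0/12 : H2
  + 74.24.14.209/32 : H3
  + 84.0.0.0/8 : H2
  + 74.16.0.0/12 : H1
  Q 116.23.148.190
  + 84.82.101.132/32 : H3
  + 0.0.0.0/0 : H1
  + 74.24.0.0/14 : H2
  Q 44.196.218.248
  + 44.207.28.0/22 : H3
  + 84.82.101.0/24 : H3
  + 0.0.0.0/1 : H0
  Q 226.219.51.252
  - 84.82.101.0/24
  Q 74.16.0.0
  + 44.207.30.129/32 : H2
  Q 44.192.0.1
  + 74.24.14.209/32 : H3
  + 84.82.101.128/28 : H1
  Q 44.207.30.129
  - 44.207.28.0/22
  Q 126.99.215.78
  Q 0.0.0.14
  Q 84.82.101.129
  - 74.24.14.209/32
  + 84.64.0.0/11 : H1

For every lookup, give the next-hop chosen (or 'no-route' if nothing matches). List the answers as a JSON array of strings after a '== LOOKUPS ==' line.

Trace:
  add 74.24.14.209/32 -> H3 at depth 32
  add 44.192.0.0/12 -> H2 at depth 12
  add 74.24.14.209/32 -> H3 at depth 32
  add 84.0.0.0/8 -> H2 at depth 8
  add 74.16.0.0/12 -> H1 at depth 12
  Q 116.23.148.190: descend 01 ; hops seen [∅] ; pick no-route
  add 84.82.101.132/32 -> H3 at depth 32
  add 0.0.0.0/0 -> H1 at depth 0
  add 74.24.0.0/14 -> H2 at depth 14
  Q 44.196.218.248: descend 001011001100 ; hops seen [H1,H2] ; pick H2
  add 44.207.28.0/22 -> H3 at depth 22
  add 84.82.101.0/24 -> H3 at depth 24
  add 0.0.0.0/1 -> H0 at depth 1
  Q 226.219.51.252: descend ε ; hops seen [H1] ; pick H1
  - 84.82.101.0/24 clear@24
  Q 74.16.0.0: descend 010010100001 ; hops seen [H1,H0,H1] ; pick H1
  add 44.207.30.129/32 -> H2 at depth 32
  Q 44.192.0.1: descend 001011001100 ; hops seen [H1,H0,H2] ; pick H2
  add 74.24.14.209/32 -> H3 at depth 32
  add 84.82.101.128/28 -> H1 at depth 28
  Q 44.207.30.129: descend 00101100110011110001111010000001 ; hops seen [H1,H0,H2,H3,H2] ; pick H2
  - 44.207.28.0/22 clear@22
  Q 126.99.215.78: descend 01 ; hops seen [H1,H0] ; pick H0
  Q 0.0.0.14: descend 00 ; hops seen [H1,H0] ; pick H0
  Q 84.82.101.129: descend 01010100010100100110010110000 ; hops seen [H1,H0,H2,H1] ; pick H1
  - 74.24.14.209/32 clear@32
  add 84.64.0.0/11 -> H1 at depth 11

== LOOKUPS ==
["no-route","H2","H1","H1","H2","H2","H0","H0","H1"]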